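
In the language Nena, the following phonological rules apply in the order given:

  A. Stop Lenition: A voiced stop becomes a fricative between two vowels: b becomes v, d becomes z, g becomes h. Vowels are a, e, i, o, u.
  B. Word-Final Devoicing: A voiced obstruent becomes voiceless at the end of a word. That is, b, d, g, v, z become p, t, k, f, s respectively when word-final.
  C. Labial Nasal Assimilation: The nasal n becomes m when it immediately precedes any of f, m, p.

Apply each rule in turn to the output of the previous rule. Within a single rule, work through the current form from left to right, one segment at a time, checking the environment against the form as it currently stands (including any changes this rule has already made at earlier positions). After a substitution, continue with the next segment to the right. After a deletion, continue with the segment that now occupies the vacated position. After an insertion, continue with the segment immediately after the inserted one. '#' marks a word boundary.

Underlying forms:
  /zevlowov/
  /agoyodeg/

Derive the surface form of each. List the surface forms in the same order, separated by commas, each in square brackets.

[zevlowof], [ahoyozek]

/zevlowov/:
  A Stop Lenition: no change — [zevlowov]
  B Word-Final Devoicing: [zevlowov] → [zevlowof]
  C Labial Nasal Assimilation: no change — [zevlowof]
/agoyodeg/:
  A Stop Lenition: [agoyodeg] → [ahoyozeg]
  B Word-Final Devoicing: [ahoyozeg] → [ahoyozek]
  C Labial Nasal Assimilation: no change — [ahoyozek]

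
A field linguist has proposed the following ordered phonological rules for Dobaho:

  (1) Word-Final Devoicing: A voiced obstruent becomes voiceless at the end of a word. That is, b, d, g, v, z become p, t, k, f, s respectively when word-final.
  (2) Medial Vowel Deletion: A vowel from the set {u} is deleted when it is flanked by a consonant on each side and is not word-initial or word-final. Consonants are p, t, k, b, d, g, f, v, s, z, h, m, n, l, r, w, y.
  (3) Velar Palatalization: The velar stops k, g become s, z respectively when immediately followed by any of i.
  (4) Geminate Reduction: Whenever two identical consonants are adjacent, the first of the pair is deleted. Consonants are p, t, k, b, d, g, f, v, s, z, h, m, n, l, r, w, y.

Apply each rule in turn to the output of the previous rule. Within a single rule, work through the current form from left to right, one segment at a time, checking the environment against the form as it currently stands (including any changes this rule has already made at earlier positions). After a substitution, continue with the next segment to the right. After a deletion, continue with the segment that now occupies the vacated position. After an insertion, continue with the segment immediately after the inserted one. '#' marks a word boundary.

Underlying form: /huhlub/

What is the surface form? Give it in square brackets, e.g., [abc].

(1) Word-Final Devoicing: [huhlub] → [huhlup]
(2) Medial Vowel Deletion: [huhlup] → [hhlp]
(3) Velar Palatalization: no change — [hhlp]
(4) Geminate Reduction: [hhlp] → [hlp]

[hlp]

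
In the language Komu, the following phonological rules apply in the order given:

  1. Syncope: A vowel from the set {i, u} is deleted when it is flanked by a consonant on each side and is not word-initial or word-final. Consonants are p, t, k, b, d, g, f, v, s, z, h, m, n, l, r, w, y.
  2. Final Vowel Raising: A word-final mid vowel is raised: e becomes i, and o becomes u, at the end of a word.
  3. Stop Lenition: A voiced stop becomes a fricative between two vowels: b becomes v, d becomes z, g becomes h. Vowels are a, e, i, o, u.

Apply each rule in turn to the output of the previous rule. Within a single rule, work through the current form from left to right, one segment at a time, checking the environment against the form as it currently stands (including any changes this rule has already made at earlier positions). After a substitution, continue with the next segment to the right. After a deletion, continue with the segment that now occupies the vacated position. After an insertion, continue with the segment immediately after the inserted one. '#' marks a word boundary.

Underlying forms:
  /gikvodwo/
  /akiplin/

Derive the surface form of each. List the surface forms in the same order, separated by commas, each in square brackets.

/gikvodwo/:
  1 Syncope: [gikvodwo] → [gkvodwo]
  2 Final Vowel Raising: [gkvodwo] → [gkvodwu]
  3 Stop Lenition: no change — [gkvodwu]
/akiplin/:
  1 Syncope: [akiplin] → [akpln]
  2 Final Vowel Raising: no change — [akpln]
  3 Stop Lenition: no change — [akpln]

[gkvodwu], [akpln]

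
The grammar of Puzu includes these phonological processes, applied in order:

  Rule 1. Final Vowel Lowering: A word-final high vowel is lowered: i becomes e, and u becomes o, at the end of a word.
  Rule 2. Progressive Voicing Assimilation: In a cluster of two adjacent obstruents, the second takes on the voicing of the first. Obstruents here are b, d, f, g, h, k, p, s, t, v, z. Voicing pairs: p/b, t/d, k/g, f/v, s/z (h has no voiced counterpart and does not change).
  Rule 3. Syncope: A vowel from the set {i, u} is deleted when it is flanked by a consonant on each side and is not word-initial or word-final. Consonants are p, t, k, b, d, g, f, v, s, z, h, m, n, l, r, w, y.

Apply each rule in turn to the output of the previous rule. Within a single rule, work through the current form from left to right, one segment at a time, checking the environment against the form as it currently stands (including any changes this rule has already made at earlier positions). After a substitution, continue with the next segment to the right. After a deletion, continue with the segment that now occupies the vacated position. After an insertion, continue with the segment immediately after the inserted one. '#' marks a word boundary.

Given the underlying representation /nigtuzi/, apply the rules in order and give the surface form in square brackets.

[ngdze]

Rule 1 Final Vowel Lowering: [nigtuzi] → [nigtuze]
Rule 2 Progressive Voicing Assimilation: [nigtuze] → [nigduze]
Rule 3 Syncope: [nigduze] → [ngdze]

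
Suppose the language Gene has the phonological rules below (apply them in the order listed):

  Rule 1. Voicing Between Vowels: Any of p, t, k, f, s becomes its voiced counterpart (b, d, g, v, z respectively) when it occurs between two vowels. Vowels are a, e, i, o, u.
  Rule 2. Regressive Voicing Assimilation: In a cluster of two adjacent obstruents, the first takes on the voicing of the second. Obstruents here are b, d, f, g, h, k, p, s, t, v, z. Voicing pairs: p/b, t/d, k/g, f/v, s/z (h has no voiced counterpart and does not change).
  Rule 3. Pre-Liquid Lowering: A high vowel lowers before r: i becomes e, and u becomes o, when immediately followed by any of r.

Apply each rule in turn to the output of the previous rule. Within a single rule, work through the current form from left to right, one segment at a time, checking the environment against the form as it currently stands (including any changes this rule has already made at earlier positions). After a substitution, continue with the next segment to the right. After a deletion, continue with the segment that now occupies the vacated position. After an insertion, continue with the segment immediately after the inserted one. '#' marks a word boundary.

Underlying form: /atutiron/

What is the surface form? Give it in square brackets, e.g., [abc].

Rule 1 Voicing Between Vowels: [atutiron] → [adudiron]
Rule 2 Regressive Voicing Assimilation: no change — [adudiron]
Rule 3 Pre-Liquid Lowering: [adudiron] → [aduderon]

[aduderon]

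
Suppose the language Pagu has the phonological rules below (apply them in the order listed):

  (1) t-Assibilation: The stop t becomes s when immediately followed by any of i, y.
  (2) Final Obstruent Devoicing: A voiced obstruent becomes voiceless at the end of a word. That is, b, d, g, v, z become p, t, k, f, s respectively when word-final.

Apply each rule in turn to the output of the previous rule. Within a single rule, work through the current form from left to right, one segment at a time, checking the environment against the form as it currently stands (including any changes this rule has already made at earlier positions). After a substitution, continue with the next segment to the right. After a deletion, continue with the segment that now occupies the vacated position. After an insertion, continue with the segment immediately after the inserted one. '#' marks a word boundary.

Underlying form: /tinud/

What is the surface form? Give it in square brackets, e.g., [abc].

(1) t-Assibilation: [tinud] → [sinud]
(2) Final Obstruent Devoicing: [sinud] → [sinut]

[sinut]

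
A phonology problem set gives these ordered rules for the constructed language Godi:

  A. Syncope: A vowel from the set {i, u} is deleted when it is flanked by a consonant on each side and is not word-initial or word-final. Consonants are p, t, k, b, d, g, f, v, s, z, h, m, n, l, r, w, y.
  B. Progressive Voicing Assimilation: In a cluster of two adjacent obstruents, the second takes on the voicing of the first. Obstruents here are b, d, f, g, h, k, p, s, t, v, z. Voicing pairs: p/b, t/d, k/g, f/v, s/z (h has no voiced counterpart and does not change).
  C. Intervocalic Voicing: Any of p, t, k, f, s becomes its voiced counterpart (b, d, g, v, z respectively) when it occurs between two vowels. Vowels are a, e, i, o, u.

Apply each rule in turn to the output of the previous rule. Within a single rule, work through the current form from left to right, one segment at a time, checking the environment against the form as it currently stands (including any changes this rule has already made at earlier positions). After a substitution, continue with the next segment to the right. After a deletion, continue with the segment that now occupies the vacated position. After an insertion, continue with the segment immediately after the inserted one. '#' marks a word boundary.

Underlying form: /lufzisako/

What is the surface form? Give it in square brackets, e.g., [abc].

[lfssago]

A Syncope: [lufzisako] → [lfzsako]
B Progressive Voicing Assimilation: [lfzsako] → [lfssako]
C Intervocalic Voicing: [lfssako] → [lfssago]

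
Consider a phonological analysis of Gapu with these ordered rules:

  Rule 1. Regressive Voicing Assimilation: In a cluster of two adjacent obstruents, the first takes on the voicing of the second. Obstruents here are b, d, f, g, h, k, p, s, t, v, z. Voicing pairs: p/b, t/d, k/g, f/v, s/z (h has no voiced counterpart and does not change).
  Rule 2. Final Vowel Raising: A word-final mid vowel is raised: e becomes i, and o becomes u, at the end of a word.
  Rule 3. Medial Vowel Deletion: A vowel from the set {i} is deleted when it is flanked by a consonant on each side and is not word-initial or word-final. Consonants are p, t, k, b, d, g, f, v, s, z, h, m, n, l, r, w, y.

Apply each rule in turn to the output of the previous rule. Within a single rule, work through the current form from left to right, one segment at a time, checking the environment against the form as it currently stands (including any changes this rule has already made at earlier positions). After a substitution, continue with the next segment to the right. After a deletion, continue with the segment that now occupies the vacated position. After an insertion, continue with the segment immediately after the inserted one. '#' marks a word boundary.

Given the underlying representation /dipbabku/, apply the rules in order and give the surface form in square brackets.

[dbbapku]

Rule 1 Regressive Voicing Assimilation: [dipbabku] → [dibbapku]
Rule 2 Final Vowel Raising: no change — [dibbapku]
Rule 3 Medial Vowel Deletion: [dibbapku] → [dbbapku]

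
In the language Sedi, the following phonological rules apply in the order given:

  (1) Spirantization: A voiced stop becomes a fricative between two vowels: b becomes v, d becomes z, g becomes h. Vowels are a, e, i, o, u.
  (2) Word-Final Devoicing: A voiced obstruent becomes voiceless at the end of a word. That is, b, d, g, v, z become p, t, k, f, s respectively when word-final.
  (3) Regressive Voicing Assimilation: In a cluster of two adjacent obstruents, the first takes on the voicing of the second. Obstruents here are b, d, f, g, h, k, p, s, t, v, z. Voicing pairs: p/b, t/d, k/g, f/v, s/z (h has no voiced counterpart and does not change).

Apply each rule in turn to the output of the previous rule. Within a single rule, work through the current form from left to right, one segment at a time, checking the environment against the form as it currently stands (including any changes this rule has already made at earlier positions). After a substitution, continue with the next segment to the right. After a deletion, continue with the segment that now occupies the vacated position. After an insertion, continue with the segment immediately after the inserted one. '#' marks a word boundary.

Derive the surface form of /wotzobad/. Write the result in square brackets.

[wodzovat]

(1) Spirantization: [wotzobad] → [wotzovad]
(2) Word-Final Devoicing: [wotzovad] → [wotzovat]
(3) Regressive Voicing Assimilation: [wotzovat] → [wodzovat]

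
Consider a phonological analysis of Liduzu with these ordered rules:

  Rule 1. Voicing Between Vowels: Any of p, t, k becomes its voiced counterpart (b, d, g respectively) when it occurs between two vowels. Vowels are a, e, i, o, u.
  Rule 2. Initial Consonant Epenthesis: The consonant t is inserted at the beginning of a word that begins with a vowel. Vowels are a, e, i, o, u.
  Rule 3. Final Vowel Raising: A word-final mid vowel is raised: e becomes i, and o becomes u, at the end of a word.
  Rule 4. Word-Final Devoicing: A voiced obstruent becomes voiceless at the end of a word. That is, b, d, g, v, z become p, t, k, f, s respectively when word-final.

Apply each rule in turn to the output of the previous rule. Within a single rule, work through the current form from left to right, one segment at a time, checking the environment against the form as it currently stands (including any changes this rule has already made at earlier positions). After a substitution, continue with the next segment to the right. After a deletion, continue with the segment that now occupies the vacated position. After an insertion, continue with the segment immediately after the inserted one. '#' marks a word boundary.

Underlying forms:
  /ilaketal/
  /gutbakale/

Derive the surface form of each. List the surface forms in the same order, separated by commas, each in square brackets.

[tilagedal], [gutbagali]

/ilaketal/:
  Rule 1 Voicing Between Vowels: [ilaketal] → [ilagedal]
  Rule 2 Initial Consonant Epenthesis: [ilagedal] → [tilagedal]
  Rule 3 Final Vowel Raising: no change — [tilagedal]
  Rule 4 Word-Final Devoicing: no change — [tilagedal]
/gutbakale/:
  Rule 1 Voicing Between Vowels: [gutbakale] → [gutbagale]
  Rule 2 Initial Consonant Epenthesis: no change — [gutbagale]
  Rule 3 Final Vowel Raising: [gutbagale] → [gutbagali]
  Rule 4 Word-Final Devoicing: no change — [gutbagali]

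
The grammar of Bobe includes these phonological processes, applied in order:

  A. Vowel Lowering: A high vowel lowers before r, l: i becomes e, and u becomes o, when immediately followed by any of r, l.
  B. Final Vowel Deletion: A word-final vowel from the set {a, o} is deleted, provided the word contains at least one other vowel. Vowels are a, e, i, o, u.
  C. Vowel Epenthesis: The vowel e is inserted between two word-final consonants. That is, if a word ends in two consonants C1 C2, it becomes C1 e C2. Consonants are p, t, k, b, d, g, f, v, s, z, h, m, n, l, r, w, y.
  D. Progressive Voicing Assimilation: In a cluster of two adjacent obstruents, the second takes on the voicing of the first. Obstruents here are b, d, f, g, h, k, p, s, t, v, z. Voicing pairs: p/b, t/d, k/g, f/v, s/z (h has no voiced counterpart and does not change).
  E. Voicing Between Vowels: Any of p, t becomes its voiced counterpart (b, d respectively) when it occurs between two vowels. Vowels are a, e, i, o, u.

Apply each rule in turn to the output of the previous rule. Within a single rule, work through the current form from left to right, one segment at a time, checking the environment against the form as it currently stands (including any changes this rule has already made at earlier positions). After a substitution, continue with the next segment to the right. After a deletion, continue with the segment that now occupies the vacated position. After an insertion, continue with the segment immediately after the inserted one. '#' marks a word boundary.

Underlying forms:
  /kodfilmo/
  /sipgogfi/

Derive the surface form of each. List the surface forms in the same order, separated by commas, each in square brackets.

/kodfilmo/:
  A Vowel Lowering: [kodfilmo] → [kodfelmo]
  B Final Vowel Deletion: [kodfelmo] → [kodfelm]
  C Vowel Epenthesis: [kodfelm] → [kodfelem]
  D Progressive Voicing Assimilation: [kodfelem] → [kodvelem]
  E Voicing Between Vowels: no change — [kodvelem]
/sipgogfi/:
  A Vowel Lowering: no change — [sipgogfi]
  B Final Vowel Deletion: no change — [sipgogfi]
  C Vowel Epenthesis: no change — [sipgogfi]
  D Progressive Voicing Assimilation: [sipgogfi] → [sipkogvi]
  E Voicing Between Vowels: no change — [sipkogvi]

[kodvelem], [sipkogvi]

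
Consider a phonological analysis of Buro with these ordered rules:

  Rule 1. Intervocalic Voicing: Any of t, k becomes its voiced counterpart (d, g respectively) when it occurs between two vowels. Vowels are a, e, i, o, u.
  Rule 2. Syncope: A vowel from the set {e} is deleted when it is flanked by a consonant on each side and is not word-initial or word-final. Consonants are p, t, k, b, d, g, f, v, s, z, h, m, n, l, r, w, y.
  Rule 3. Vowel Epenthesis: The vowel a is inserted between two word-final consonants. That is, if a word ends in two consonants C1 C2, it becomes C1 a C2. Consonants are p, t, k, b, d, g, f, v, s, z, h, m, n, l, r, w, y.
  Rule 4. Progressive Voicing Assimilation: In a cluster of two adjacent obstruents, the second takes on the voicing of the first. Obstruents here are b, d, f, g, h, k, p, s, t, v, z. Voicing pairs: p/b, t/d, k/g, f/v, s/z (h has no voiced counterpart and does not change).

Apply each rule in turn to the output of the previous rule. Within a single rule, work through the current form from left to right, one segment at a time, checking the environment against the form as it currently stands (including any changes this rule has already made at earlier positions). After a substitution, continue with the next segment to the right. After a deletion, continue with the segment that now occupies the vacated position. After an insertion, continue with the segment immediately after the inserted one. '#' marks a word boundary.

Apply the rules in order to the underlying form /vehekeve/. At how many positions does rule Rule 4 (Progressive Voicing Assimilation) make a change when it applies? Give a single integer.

2

Rule 1 Intervocalic Voicing: [vehekeve] → [vehegeve]
Rule 2 Syncope: [vehegeve] → [vhgve]
Rule 3 Vowel Epenthesis: no change — [vhgve]
Rule 4 Progressive Voicing Assimilation: [vhgve] → [vhkfe]
Rule Rule 4 changed 2 position(s).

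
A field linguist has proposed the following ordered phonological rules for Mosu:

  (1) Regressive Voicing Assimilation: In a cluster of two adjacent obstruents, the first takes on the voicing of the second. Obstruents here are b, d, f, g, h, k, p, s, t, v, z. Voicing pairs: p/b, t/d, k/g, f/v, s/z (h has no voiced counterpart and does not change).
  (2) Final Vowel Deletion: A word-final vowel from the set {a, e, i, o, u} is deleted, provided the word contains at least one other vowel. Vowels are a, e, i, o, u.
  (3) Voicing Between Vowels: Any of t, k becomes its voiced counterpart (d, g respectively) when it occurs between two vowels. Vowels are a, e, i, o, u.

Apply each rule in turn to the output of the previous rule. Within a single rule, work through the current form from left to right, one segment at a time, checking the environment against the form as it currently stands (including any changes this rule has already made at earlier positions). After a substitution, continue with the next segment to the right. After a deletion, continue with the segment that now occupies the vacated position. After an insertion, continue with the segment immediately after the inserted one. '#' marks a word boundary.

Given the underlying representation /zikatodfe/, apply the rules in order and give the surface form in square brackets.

(1) Regressive Voicing Assimilation: [zikatodfe] → [zikatotfe]
(2) Final Vowel Deletion: [zikatotfe] → [zikatotf]
(3) Voicing Between Vowels: [zikatotf] → [zigadotf]

[zigadotf]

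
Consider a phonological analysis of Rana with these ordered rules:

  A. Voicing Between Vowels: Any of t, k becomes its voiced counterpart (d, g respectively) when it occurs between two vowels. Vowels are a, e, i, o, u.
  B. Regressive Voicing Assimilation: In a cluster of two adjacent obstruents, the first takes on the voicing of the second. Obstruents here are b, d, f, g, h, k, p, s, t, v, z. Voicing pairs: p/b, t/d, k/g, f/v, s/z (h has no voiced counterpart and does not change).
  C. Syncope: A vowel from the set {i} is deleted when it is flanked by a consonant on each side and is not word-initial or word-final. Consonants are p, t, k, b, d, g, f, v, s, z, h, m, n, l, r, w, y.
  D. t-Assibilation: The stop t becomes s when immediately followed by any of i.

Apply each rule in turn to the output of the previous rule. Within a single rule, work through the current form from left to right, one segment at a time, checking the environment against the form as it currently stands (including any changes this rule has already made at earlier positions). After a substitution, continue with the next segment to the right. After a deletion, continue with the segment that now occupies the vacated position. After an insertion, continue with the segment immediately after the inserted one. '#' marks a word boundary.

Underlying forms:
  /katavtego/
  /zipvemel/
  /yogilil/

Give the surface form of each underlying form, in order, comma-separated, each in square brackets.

[kadaftego], [zbvemel], [yogll]

/katavtego/:
  A Voicing Between Vowels: [katavtego] → [kadavtego]
  B Regressive Voicing Assimilation: [kadavtego] → [kadaftego]
  C Syncope: no change — [kadaftego]
  D t-Assibilation: no change — [kadaftego]
/zipvemel/:
  A Voicing Between Vowels: no change — [zipvemel]
  B Regressive Voicing Assimilation: [zipvemel] → [zibvemel]
  C Syncope: [zibvemel] → [zbvemel]
  D t-Assibilation: no change — [zbvemel]
/yogilil/:
  A Voicing Between Vowels: no change — [yogilil]
  B Regressive Voicing Assimilation: no change — [yogilil]
  C Syncope: [yogilil] → [yogll]
  D t-Assibilation: no change — [yogll]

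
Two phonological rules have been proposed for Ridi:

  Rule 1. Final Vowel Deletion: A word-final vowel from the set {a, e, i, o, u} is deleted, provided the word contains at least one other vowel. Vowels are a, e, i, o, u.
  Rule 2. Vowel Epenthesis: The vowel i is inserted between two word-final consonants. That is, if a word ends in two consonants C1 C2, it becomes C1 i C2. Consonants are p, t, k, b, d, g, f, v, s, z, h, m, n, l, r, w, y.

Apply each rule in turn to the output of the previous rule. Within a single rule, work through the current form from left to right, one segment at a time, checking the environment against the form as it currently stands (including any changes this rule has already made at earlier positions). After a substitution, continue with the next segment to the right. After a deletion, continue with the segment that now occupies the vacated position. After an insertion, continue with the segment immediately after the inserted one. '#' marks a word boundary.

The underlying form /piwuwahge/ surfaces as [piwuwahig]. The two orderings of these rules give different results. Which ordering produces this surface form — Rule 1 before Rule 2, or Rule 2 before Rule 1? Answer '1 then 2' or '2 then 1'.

1 then 2

Order 1 then 2:
  1 Final Vowel Deletion: [piwuwahge] → [piwuwahg]
  2 Vowel Epenthesis: [piwuwahg] → [piwuwahig]
  result: [piwuwahig]
Order 2 then 1:
  2 Vowel Epenthesis: no change — [piwuwahge]
  1 Final Vowel Deletion: [piwuwahge] → [piwuwahg]
  result: [piwuwahg]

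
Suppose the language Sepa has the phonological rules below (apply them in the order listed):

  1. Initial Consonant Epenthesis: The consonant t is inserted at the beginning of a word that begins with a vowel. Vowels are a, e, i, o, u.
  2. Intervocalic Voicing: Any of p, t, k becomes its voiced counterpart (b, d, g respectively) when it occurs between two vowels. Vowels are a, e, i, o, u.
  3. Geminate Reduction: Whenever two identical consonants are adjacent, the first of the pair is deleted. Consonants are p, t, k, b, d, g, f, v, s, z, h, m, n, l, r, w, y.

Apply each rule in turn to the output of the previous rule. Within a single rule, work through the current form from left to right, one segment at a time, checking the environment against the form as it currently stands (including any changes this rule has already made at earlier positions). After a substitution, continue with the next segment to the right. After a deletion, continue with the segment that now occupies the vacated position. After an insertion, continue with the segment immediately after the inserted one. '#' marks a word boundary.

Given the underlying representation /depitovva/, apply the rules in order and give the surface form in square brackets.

[debidova]

1 Initial Consonant Epenthesis: no change — [depitovva]
2 Intervocalic Voicing: [depitovva] → [debidovva]
3 Geminate Reduction: [debidovva] → [debidova]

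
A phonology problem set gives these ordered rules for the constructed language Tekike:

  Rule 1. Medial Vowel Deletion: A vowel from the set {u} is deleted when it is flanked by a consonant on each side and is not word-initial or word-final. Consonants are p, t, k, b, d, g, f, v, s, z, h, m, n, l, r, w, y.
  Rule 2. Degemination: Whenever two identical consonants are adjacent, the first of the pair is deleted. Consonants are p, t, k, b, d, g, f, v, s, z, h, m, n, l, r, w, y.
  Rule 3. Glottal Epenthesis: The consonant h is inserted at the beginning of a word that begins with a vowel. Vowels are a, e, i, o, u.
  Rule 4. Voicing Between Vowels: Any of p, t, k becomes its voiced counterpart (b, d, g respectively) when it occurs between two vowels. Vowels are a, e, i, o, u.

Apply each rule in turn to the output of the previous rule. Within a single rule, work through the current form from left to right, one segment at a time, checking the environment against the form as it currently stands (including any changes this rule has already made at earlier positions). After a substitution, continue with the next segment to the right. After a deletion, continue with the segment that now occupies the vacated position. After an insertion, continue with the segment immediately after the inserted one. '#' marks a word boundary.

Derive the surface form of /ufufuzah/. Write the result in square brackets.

[hufzah]

Rule 1 Medial Vowel Deletion: [ufufuzah] → [uffzah]
Rule 2 Degemination: [uffzah] → [ufzah]
Rule 3 Glottal Epenthesis: [ufzah] → [hufzah]
Rule 4 Voicing Between Vowels: no change — [hufzah]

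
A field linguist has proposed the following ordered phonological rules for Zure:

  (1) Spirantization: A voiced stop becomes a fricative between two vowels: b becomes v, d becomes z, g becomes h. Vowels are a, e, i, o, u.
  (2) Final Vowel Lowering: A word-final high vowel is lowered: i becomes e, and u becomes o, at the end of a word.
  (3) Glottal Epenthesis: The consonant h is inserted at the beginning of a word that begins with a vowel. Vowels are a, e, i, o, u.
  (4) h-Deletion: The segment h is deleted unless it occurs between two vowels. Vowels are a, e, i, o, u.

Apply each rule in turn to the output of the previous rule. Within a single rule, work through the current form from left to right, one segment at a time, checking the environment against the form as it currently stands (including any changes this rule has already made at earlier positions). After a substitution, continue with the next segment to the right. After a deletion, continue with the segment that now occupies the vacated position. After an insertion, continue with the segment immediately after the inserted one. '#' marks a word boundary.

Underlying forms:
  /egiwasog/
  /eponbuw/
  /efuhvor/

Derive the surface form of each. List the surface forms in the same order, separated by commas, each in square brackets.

/egiwasog/:
  (1) Spirantization: [egiwasog] → [ehiwasog]
  (2) Final Vowel Lowering: no change — [ehiwasog]
  (3) Glottal Epenthesis: [ehiwasog] → [hehiwasog]
  (4) h-Deletion: [hehiwasog] → [ehiwasog]
/eponbuw/:
  (1) Spirantization: no change — [eponbuw]
  (2) Final Vowel Lowering: no change — [eponbuw]
  (3) Glottal Epenthesis: [eponbuw] → [heponbuw]
  (4) h-Deletion: [heponbuw] → [eponbuw]
/efuhvor/:
  (1) Spirantization: no change — [efuhvor]
  (2) Final Vowel Lowering: no change — [efuhvor]
  (3) Glottal Epenthesis: [efuhvor] → [hefuhvor]
  (4) h-Deletion: [hefuhvor] → [efuvor]

[ehiwasog], [eponbuw], [efuvor]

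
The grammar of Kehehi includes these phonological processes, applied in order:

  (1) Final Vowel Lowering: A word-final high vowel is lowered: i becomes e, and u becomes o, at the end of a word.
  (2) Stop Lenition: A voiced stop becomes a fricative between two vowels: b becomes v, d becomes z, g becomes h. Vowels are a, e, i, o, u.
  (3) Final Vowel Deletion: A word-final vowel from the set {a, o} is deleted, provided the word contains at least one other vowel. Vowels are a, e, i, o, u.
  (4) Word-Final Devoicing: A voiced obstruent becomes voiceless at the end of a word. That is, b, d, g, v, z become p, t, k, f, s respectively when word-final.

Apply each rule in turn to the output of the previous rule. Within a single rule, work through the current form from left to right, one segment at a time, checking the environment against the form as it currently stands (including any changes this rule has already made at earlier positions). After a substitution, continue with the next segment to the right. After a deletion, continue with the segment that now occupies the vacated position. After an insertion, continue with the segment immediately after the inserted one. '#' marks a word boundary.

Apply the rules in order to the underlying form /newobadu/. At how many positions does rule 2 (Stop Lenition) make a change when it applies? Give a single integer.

2

(1) Final Vowel Lowering: [newobadu] → [newobado]
(2) Stop Lenition: [newobado] → [newovazo]
(3) Final Vowel Deletion: [newovazo] → [newovaz]
(4) Word-Final Devoicing: [newovaz] → [newovas]
Rule 2 changed 2 position(s).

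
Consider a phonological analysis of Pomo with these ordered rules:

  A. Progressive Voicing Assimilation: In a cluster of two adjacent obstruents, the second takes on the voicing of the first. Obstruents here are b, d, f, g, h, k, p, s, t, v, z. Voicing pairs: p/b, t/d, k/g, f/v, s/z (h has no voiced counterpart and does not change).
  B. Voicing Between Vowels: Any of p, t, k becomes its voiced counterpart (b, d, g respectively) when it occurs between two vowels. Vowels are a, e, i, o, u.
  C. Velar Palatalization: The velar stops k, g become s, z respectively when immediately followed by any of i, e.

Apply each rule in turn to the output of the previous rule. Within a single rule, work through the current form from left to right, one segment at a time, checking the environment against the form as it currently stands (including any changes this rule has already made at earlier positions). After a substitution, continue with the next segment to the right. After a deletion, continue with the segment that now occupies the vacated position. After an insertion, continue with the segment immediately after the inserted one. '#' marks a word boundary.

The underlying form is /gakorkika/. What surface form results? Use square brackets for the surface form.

[gagorsiga]

A Progressive Voicing Assimilation: no change — [gakorkika]
B Voicing Between Vowels: [gakorkika] → [gagorkiga]
C Velar Palatalization: [gagorkiga] → [gagorsiga]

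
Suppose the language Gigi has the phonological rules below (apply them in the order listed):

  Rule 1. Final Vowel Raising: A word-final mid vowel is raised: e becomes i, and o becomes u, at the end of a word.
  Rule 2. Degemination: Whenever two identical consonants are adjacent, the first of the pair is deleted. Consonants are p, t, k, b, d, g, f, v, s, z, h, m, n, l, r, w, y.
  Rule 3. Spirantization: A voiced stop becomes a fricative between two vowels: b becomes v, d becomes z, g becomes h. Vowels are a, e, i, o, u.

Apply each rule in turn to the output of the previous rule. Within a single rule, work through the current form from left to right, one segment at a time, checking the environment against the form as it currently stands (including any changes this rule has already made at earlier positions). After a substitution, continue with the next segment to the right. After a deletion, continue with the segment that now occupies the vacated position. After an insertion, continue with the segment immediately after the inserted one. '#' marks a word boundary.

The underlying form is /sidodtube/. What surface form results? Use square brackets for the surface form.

Rule 1 Final Vowel Raising: [sidodtube] → [sidodtubi]
Rule 2 Degemination: no change — [sidodtubi]
Rule 3 Spirantization: [sidodtubi] → [sizodtuvi]

[sizodtuvi]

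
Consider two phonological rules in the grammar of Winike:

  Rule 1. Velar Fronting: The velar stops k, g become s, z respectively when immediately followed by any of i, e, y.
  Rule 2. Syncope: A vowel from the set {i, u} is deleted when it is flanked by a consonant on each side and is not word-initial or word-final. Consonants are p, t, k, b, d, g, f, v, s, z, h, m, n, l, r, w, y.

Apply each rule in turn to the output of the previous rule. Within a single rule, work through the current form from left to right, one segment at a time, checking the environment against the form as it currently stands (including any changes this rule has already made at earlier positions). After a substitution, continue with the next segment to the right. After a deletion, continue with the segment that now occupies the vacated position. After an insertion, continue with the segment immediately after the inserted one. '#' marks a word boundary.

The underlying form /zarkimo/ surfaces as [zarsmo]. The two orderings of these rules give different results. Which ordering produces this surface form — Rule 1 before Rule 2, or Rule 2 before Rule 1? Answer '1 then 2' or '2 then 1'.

Order 1 then 2:
  1 Velar Fronting: [zarkimo] → [zarsimo]
  2 Syncope: [zarsimo] → [zarsmo]
  result: [zarsmo]
Order 2 then 1:
  2 Syncope: [zarkimo] → [zarkmo]
  1 Velar Fronting: no change — [zarkmo]
  result: [zarkmo]

1 then 2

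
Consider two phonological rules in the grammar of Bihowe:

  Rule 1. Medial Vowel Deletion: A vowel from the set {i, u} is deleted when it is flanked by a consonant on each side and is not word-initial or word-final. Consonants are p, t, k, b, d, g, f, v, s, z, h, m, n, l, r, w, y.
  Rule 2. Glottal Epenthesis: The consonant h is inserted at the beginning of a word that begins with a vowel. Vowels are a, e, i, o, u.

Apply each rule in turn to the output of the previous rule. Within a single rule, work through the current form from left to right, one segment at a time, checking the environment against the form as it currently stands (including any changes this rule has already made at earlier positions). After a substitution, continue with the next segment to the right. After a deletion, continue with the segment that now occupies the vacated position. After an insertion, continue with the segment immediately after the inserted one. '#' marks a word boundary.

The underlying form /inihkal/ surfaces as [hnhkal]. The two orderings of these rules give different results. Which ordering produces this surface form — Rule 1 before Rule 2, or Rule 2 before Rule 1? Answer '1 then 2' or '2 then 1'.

2 then 1

Order 1 then 2:
  1 Medial Vowel Deletion: [inihkal] → [inhkal]
  2 Glottal Epenthesis: [inhkal] → [hinhkal]
  result: [hinhkal]
Order 2 then 1:
  2 Glottal Epenthesis: [inihkal] → [hinihkal]
  1 Medial Vowel Deletion: [hinihkal] → [hnhkal]
  result: [hnhkal]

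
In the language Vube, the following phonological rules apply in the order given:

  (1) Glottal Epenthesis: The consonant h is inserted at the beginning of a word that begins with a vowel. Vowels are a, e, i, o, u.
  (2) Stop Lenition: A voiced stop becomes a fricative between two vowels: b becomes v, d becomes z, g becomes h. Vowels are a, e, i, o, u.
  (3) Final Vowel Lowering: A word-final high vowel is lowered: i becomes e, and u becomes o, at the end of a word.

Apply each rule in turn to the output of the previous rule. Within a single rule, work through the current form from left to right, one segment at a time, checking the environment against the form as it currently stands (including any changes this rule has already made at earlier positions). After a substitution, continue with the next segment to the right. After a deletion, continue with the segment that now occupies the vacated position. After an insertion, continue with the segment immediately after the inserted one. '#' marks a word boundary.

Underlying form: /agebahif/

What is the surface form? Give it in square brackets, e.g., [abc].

(1) Glottal Epenthesis: [agebahif] → [hagebahif]
(2) Stop Lenition: [hagebahif] → [hahevahif]
(3) Final Vowel Lowering: no change — [hahevahif]

[hahevahif]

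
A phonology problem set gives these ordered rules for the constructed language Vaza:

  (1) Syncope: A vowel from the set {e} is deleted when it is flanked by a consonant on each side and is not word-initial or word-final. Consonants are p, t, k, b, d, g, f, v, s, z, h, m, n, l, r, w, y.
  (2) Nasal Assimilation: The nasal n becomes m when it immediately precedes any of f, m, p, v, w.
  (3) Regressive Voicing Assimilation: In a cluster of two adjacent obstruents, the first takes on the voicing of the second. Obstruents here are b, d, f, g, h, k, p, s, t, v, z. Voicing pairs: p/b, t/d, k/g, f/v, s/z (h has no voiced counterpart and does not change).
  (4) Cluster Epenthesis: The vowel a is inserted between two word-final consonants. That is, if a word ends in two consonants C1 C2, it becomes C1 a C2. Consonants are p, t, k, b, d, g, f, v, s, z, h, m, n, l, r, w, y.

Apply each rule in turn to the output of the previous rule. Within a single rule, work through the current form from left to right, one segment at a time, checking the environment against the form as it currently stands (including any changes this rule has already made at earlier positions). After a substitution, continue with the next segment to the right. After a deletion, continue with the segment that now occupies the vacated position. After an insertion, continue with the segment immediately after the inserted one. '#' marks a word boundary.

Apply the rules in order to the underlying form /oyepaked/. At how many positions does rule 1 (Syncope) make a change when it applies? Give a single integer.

2

(1) Syncope: [oyepaked] → [oypakd]
(2) Nasal Assimilation: no change — [oypakd]
(3) Regressive Voicing Assimilation: [oypakd] → [oypagd]
(4) Cluster Epenthesis: [oypagd] → [oypagad]
Rule 1 changed 2 position(s).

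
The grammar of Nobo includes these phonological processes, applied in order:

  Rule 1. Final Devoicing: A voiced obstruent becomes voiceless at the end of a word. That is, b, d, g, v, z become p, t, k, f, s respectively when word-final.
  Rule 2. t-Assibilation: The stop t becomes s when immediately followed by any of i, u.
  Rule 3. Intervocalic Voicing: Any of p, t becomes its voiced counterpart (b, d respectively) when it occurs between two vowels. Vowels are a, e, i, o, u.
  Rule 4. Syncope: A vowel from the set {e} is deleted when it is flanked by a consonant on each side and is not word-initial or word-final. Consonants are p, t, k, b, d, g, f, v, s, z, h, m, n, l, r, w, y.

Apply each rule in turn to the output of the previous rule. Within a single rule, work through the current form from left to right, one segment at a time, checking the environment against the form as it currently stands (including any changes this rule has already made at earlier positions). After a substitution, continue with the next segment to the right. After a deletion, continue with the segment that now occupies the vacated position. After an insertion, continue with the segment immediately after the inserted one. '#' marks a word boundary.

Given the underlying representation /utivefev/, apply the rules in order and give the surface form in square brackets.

[usivff]

Rule 1 Final Devoicing: [utivefev] → [utivefef]
Rule 2 t-Assibilation: [utivefef] → [usivefef]
Rule 3 Intervocalic Voicing: no change — [usivefef]
Rule 4 Syncope: [usivefef] → [usivff]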